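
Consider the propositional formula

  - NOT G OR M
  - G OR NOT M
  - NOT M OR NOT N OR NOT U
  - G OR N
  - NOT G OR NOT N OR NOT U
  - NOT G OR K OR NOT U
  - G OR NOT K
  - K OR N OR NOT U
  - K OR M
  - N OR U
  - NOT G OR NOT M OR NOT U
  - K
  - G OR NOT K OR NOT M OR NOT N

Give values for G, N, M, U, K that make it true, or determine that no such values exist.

G = True; N = True; M = True; U = False; K = True

Unit clause (K) forces K = True.
In (G OR NOT K) only G is left, so G = True.
In (NOT G OR M) only M is left, so M = True.
In (NOT G OR NOT M OR NOT U) only NOT U is left, so U = False.
In (N OR U) only N is left, so N = True.
All clauses satisfied.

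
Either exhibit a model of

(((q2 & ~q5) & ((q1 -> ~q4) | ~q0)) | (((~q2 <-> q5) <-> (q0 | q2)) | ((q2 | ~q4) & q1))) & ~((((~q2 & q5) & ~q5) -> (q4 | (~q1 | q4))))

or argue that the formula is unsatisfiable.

The formula is unsatisfiable.

The conjunct ~((((~q2 & q5) & ~q5) -> (q4 | (~q1 | q4)))) is unsatisfiable on its own:
  q5 = True: this becomes ~((False -> (q4 | (~q1 | q4)))) = False.
  q5 = False: this becomes ~((False -> (q4 | (~q1 | q4)))) = False.
So the whole conjunction is unsatisfiable.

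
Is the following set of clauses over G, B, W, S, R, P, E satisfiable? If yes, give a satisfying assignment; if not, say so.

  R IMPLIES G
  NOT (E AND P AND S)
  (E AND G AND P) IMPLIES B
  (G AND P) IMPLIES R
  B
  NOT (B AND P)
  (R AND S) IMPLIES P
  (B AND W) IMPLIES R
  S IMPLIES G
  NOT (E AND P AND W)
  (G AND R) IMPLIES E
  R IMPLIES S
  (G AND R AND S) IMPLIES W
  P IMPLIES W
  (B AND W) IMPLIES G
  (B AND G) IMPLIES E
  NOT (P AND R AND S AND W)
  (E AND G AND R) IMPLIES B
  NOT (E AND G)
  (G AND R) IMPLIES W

Unit clause (B) forces B = True.
In (NOT B OR NOT P) only NOT P is left, so P = False.
Set G = False.
  then (G OR NOT S) forces S = False.
  then (NOT B OR G OR NOT W) forces W = False.
  then (G OR NOT R) forces R = False.
Set E = False.
All clauses satisfied.

G=F, B=T, W=F, S=F, R=F, P=F, E=F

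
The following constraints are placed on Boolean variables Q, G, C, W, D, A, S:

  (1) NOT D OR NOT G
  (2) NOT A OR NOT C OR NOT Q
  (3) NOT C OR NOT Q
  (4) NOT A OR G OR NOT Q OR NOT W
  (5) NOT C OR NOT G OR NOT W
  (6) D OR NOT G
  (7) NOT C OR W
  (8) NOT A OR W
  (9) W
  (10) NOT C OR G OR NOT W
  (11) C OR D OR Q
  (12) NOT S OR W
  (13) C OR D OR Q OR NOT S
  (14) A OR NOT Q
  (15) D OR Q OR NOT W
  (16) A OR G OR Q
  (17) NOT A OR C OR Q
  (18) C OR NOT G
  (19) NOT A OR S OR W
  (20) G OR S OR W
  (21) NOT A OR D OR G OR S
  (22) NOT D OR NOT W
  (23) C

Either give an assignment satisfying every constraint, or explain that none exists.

No satisfying assignment exists.

Case Q = True:
  (NOT C OR NOT Q) forces C = False.
  Clause (C) is falsified — contradiction.
Case Q = False:
  (W) forces W = True.
  (D OR Q OR NOT W) forces D = True.
  Clause (NOT D OR NOT W) is falsified — contradiction.
Both cases fail, so the formula is unsatisfiable.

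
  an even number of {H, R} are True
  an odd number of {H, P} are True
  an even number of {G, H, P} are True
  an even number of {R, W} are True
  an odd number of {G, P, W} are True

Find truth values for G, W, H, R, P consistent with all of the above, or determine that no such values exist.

The formula is unsatisfiable.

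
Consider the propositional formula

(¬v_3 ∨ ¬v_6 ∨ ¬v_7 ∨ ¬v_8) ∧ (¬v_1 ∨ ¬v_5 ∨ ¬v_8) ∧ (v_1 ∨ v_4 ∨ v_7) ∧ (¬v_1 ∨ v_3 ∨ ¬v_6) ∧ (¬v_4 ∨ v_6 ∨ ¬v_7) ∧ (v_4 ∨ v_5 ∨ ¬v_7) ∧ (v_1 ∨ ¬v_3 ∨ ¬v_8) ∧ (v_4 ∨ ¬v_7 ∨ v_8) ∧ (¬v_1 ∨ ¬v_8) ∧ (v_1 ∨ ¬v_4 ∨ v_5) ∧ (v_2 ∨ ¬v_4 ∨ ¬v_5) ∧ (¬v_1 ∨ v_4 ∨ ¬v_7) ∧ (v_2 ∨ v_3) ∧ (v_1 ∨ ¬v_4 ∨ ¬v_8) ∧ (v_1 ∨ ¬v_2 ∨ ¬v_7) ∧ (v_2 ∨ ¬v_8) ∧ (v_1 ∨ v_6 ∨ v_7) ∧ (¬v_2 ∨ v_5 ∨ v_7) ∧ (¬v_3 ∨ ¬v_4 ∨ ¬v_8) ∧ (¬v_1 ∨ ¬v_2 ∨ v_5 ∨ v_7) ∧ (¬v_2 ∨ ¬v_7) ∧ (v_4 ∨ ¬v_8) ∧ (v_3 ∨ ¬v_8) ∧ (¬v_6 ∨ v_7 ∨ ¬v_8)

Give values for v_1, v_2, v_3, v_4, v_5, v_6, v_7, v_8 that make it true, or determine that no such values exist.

Set v_1 = True.
  then (¬v_1 ∨ ¬v_8) forces v_8 = False.
Set v_2 = True.
  then (¬v_2 ∨ ¬v_7) forces v_7 = False.
  then (¬v_2 ∨ v_5 ∨ v_7) forces v_5 = True.
Set v_3 = False.
  then (¬v_1 ∨ v_3 ∨ ¬v_6) forces v_6 = False.
Set v_4 = True.
All clauses satisfied.

v_1 = True, v_2 = True, v_3 = False, v_4 = True, v_5 = True, v_6 = False, v_7 = False, v_8 = False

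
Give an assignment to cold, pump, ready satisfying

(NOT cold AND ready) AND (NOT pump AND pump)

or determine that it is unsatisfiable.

Unsatisfiable — no assignment works.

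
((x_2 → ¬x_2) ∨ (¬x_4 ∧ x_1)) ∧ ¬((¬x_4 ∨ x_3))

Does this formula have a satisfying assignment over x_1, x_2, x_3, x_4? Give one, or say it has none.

x_1 = True, x_2 = False, x_3 = False, x_4 = True

  (x_2 → ¬x_2) ∨ (¬x_4 ∧ x_1) = True
    x_2 → ¬x_2 = True
      ¬x_2 = True
    ¬x_4 ∧ x_1 = False
      ¬x_4 = False
  ¬((¬x_4 ∨ x_3)) = True
    ¬x_4 ∨ x_3 = False
      ¬x_4 = False
Both conjuncts True, so the formula holds.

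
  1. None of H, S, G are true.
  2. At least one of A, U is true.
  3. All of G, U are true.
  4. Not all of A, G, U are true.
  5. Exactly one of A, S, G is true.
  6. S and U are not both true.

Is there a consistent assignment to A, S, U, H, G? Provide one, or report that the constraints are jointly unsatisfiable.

Case G = True:
  Constraint (1) is violated (G=T) — contradiction.
Case G = False:
  Constraint (3) is violated (G=F) — contradiction.
Both cases fail — unsatisfiable.

The formula is unsatisfiable.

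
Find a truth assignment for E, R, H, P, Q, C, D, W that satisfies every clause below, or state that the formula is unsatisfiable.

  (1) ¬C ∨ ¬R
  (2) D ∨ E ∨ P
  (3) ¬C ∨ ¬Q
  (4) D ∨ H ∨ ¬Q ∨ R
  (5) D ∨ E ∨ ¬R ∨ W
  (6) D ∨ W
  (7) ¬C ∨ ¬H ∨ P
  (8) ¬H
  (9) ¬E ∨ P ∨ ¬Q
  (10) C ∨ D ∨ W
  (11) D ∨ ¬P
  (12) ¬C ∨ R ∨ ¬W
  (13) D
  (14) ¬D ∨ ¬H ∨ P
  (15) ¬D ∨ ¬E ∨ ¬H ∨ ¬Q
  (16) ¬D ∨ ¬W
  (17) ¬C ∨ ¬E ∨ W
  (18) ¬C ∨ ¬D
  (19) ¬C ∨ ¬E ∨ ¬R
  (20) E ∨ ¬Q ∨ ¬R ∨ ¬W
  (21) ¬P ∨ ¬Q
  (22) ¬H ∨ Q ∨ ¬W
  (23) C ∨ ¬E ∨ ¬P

E: False, R: True, H: False, P: True, Q: False, C: False, D: True, W: False

Unit clause (¬H) forces H = False.
Unit clause (D) forces D = True.
In (¬D ∨ ¬W) only ¬W is left, so W = False.
In (¬C ∨ ¬D) only ¬C is left, so C = False.
Set E = False.
Set R = True.
Set P = True.
  then (¬P ∨ ¬Q) forces Q = False.
All clauses satisfied.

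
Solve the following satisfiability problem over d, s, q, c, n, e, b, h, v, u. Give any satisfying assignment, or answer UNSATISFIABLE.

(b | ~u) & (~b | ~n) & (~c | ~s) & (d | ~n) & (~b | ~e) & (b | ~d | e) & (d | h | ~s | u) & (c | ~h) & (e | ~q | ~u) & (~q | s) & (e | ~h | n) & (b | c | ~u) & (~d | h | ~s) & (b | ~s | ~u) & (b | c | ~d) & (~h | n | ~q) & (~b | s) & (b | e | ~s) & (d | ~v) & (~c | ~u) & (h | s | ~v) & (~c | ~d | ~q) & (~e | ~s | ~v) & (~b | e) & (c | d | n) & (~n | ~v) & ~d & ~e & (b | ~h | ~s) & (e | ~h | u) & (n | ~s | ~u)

d = False; s = False; q = False; c = True; n = False; e = False; b = False; h = False; v = False; u = False

Unit clause (~d) forces d = False.
Unit clause (~e) forces e = False.
In (d | ~n) only ~n is left, so n = False.
In (e | ~h | n) only ~h is left, so h = False.
In (d | ~v) only ~v is left, so v = False.
In (~b | e) only ~b is left, so b = False.
In (c | d | n) only c is left, so c = True.
In (b | ~u) only ~u is left, so u = False.
In (~c | ~s) only ~s is left, so s = False.
In (~q | s) only ~q is left, so q = False.
All clauses satisfied.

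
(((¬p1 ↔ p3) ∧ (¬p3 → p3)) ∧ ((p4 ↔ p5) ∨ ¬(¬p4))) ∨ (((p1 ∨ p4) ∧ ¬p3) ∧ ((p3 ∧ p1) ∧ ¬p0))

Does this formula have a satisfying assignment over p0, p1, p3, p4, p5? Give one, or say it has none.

p0 = True; p1 = False; p3 = True; p4 = True; p5 = False

  (((¬p1 ↔ p3) ∧ (¬p3 → p3)) ∧ ((p4 ↔ p5) ∨ ¬(¬p4))) ∨ (((p1 ∨ p4) ∧ ¬p3) ∧ ((p3 ∧ p1) ∧ ¬p0)) = True
    ((¬p1 ↔ p3) ∧ (¬p3 → p3)) ∧ ((p4 ↔ p5) ∨ ¬(¬p4)) = True
      (¬p1 ↔ p3) ∧ (¬p3 → p3) = True
        ¬p1 ↔ p3 = True
          ¬p1 = True
        ¬p3 → p3 = True
          ¬p3 = False
      (p4 ↔ p5) ∨ ¬(¬p4) = True
        p4 ↔ p5 = False
        ¬(¬p4) = True
          ¬p4 = False
    ((p1 ∨ p4) ∧ ¬p3) ∧ ((p3 ∧ p1) ∧ ¬p0) = False
      (p1 ∨ p4) ∧ ¬p3 = False
        p1 ∨ p4 = True
        ¬p3 = False
      (p3 ∧ p1) ∧ ¬p0 = False
        p3 ∧ p1 = False
        ¬p0 = False
The formula evaluates to True.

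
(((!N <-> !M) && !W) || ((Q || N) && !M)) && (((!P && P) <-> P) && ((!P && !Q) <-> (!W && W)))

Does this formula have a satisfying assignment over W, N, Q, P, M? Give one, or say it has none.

W = True; N = False; Q = True; P = False; M = False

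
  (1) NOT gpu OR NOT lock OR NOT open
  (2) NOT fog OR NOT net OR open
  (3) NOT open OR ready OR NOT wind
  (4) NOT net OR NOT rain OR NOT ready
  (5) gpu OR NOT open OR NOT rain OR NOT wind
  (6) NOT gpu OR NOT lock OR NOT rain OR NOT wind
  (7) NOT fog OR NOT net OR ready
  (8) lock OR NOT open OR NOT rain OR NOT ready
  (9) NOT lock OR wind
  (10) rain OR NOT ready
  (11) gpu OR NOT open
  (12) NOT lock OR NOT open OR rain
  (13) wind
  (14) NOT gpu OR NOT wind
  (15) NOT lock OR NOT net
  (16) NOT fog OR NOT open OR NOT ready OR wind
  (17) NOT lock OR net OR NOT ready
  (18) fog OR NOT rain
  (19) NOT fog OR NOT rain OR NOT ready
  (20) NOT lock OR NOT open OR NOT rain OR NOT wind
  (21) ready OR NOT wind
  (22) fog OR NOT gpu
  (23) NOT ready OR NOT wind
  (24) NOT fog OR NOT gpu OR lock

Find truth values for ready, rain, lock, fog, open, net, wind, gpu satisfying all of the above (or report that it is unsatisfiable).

The formula is unsatisfiable.

Case wind = True:
  (NOT gpu OR NOT wind) forces gpu = False.
  (gpu OR NOT open) forces open = False.
  (ready OR NOT wind) forces ready = True.
  Clause (NOT ready OR NOT wind) is falsified — contradiction.
Case wind = False:
  Clause (wind) is falsified — contradiction.
Both cases fail, so the formula is unsatisfiable.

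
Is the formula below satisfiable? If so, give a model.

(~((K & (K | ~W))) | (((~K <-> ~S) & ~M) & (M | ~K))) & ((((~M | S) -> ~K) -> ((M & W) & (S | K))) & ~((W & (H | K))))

W: True, S: True, M: True, H: False, K: False

  ~((K & (K | ~W))) | (((~K <-> ~S) & ~M) & (M | ~K)) = True
    ~((K & (K | ~W))) = True
      K & (K | ~W) = False
        K | ~W = False
          ~W = False
    ((~K <-> ~S) & ~M) & (M | ~K) = False
      (~K <-> ~S) & ~M = False
        ~K <-> ~S = False
          ~K = True
          ~S = False
        ~M = False
      M | ~K = True
        ~K = True
  (((~M | S) -> ~K) -> ((M & W) & (S | K))) & ~((W & (H | K))) = True
    ((~M | S) -> ~K) -> ((M & W) & (S | K)) = True
      (~M | S) -> ~K = True
        ~M | S = True
          ~M = False
        ~K = True
      (M & W) & (S | K) = True
        M & W = True
        S | K = True
    ~((W & (H | K))) = True
      W & (H | K) = False
        H | K = False
Both conjuncts True, so the formula holds.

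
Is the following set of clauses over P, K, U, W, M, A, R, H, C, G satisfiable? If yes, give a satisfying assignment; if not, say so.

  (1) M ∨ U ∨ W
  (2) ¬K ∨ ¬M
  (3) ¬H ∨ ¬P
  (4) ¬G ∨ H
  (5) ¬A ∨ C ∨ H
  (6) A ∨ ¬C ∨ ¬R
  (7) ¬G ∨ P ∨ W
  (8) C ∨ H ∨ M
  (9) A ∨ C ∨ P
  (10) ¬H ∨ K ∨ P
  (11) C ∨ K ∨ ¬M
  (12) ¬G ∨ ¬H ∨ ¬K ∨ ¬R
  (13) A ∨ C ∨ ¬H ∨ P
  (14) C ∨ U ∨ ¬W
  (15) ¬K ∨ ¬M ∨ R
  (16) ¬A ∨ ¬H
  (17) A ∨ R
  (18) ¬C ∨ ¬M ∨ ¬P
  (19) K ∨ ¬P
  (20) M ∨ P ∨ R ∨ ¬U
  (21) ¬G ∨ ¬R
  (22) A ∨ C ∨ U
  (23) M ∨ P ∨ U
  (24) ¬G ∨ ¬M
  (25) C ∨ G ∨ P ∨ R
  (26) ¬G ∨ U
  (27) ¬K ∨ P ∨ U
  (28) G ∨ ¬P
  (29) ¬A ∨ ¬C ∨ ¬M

P=F; K=F; U=T; W=F; M=F; A=T; R=T; H=F; C=T; G=F

Try P = True:
  (¬H ∨ ¬P) forces H = False.
  (¬G ∨ H) forces G = False.
  clause (G ∨ ¬P) is falsified — backtrack.
So P = False.
Set K = False.
  then (¬H ∨ K ∨ P) forces H = False.
  then (¬G ∨ H) forces G = False.
Try U = False:
  (M ∨ P ∨ U) forces M = True.
  (C ∨ K ∨ ¬M) forces C = True.
  (¬A ∨ ¬C ∨ ¬M) forces A = False.
  (A ∨ ¬C ∨ ¬R) forces R = False.
  clause (A ∨ R) is falsified — backtrack.
So U = True.
Set W = False.
Set M = False.
  then (C ∨ H ∨ M) forces C = True.
  then (M ∨ P ∨ R ∨ ¬U) forces R = True.
  then (A ∨ ¬C ∨ ¬R) forces A = True.
All clauses satisfied.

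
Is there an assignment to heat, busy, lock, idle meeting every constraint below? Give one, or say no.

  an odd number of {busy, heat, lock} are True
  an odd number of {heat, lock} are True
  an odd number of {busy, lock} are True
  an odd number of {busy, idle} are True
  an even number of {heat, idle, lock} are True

heat = False, busy = False, lock = True, idle = True

{busy, heat, lock}: 1 true → odd ✓
{heat, lock}: 1 true → odd ✓
{busy, lock}: 1 true → odd ✓
{busy, idle}: 1 true → odd ✓
{heat, idle, lock}: 2 true → even ✓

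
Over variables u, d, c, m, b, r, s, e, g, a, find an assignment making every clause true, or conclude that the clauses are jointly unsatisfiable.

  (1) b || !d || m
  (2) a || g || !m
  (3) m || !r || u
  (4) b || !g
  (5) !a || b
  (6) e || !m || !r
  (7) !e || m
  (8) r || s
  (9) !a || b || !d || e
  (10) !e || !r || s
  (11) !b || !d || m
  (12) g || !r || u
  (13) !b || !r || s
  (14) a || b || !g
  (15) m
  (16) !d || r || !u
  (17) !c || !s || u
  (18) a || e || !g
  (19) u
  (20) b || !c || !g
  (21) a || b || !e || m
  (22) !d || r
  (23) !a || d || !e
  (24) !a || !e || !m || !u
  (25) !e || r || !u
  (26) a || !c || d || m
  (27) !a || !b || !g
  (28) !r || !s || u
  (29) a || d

u=T, d=F, c=F, m=T, b=T, r=F, s=T, e=F, g=F, a=T

Unit clause (m) forces m = True.
Unit clause (u) forces u = True.
Set d = False.
  then (a || d) forces a = True.
  then (!a || b) forces b = True.
  then (!a || d || !e) forces e = False.
  then (!a || !b || !g) forces g = False.
  then (e || !m || !r) forces r = False.
  then (r || s) forces s = True.
Set c = False.
All clauses satisfied.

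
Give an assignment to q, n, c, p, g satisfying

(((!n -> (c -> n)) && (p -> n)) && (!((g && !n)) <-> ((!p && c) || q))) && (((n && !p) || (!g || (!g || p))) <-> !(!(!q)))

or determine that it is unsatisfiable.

q = False; n = True; c = True; p = False; g = False

  ((!n -> (c -> n)) && (p -> n)) && (!((g && !n)) <-> ((!p && c) || q)) = True
    (!n -> (c -> n)) && (p -> n) = True
      !n -> (c -> n) = True
        !n = False
        c -> n = True
      p -> n = True
    !((g && !n)) <-> ((!p && c) || q) = True
      !((g && !n)) = True
        g && !n = False
          !n = False
      (!p && c) || q = True
        !p && c = True
          !p = True
  ((n && !p) || (!g || (!g || p))) <-> !(!(!q)) = True
    (n && !p) || (!g || (!g || p)) = True
      n && !p = True
        !p = True
      !g || (!g || p) = True
        !g = True
        !g || p = True
          !g = True
    !(!(!q)) = True
      !(!q) = False
        !q = True
Both conjuncts True, so the formula holds.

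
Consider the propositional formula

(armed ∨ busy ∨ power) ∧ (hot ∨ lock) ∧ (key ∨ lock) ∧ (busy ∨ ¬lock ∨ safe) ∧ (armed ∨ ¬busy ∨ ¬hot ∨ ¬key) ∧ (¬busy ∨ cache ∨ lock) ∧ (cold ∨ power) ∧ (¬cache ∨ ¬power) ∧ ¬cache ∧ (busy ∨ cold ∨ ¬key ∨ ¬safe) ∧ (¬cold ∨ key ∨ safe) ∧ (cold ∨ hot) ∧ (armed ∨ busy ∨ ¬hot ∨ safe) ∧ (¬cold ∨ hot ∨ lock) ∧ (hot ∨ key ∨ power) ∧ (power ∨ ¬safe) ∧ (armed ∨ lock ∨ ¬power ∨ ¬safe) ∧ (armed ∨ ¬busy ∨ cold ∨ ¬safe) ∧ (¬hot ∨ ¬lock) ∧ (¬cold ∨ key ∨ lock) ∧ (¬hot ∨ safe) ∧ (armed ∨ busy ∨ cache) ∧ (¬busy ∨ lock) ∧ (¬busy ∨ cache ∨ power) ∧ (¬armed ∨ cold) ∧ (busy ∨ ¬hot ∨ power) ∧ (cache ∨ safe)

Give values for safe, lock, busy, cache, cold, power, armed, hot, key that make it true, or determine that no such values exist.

safe = True; lock = True; busy = False; cache = False; cold = True; power = True; armed = True; hot = False; key = False

Unit clause (¬cache) forces cache = False.
In (cache ∨ safe) only safe is left, so safe = True.
In (power ∨ ¬safe) only power is left, so power = True.
Set lock = True.
  then (¬hot ∨ ¬lock) forces hot = False.
  then (cold ∨ hot) forces cold = True.
Set busy = False.
  then (armed ∨ busy ∨ cache) forces armed = True.
Set key = False.
All clauses satisfied.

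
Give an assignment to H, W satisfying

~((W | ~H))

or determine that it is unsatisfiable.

H=T, W=F

  ~((W | ~H)) = True
    W | ~H = False
      ~H = False
The formula evaluates to True.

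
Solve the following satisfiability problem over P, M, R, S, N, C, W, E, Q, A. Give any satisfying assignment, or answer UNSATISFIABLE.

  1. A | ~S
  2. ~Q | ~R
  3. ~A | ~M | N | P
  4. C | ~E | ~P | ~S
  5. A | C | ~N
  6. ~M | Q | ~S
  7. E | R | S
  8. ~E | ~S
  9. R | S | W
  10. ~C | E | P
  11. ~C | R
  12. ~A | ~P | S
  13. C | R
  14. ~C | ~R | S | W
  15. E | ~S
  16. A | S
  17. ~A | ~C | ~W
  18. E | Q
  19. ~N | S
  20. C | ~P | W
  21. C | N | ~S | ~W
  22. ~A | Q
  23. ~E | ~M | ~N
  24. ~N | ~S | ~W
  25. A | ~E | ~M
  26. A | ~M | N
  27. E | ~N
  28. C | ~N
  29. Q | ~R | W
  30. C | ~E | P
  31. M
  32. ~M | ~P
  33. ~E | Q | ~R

Case R = True:
  (~Q | ~R) forces Q = False.
  (E | Q) forces E = True.
  Clause (~E | Q | ~R) is falsified — contradiction.
Case R = False:
  (~C | R) forces C = False.
  Clause (C | R) is falsified — contradiction.
Both cases fail, so the formula is unsatisfiable.

Unsatisfiable — no assignment works.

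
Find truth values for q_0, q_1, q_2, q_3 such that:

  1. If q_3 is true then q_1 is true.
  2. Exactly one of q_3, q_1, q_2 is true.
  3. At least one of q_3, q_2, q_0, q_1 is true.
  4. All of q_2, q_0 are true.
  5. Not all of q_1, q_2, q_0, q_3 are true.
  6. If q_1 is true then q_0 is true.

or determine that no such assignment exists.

q_0 = True, q_1 = False, q_2 = True, q_3 = False

  (1) q_3=F ⇒ q_1: vacuous ✓
  (2) {q_3, q_1, q_2}: 1 true — exactly one ✓
  (3) {q_3, q_2, q_0, q_1}: 2 true — at least one ✓
  (4) {q_2, q_0}: all 2 true ✓
  (5) {q_1, q_2, q_0, q_3}: 2/4 true — not all ✓
  (6) q_1=F ⇒ q_0: vacuous ✓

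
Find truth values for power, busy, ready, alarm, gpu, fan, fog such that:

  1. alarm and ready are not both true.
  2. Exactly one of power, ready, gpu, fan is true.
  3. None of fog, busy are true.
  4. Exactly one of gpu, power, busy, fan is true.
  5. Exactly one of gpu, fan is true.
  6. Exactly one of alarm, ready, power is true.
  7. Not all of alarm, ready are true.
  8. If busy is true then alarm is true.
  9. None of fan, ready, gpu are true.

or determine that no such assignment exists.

Case busy = True:
  Constraint (3) is violated (busy=T) — contradiction.
Case busy = False:
  (3) forces fog = False.
  (9) forces fan = False.
  (5) with fan=F forces gpu = True.
  Constraint (9) is violated (gpu=T) — contradiction.
Both cases fail — unsatisfiable.

UNSATISFIABLE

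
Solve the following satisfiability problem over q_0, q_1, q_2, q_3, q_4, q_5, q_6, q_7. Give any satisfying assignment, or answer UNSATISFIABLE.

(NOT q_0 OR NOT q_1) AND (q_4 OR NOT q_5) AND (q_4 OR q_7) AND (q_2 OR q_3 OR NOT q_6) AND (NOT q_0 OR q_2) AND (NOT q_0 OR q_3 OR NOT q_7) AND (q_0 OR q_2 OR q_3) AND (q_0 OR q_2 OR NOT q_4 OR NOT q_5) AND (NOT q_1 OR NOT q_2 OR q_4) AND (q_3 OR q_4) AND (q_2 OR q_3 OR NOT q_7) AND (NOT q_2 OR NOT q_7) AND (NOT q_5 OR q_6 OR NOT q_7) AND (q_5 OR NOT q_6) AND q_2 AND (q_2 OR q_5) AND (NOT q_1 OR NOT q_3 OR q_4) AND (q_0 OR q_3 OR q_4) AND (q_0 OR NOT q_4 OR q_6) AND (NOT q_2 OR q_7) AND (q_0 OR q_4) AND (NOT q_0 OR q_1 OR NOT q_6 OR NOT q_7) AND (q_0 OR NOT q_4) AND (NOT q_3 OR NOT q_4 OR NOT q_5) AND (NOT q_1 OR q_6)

Case q_2 = True:
  (NOT q_2 OR NOT q_7) forces q_7 = False.
  Clause (NOT q_2 OR q_7) is falsified — contradiction.
Case q_2 = False:
  Clause (q_2) is falsified — contradiction.
Both cases fail, so the formula is unsatisfiable.

No satisfying assignment exists.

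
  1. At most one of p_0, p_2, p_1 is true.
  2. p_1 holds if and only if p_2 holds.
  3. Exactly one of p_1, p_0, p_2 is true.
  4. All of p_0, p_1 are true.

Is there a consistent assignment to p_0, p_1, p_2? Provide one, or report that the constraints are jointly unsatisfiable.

No satisfying assignment exists.

Case p_1 = True:
  (1) with p_1=T forces p_0 = False.
  Constraint (4) is violated (p_0=F) — contradiction.
Case p_1 = False:
  Constraint (4) is violated (p_1=F) — contradiction.
Both cases fail — unsatisfiable.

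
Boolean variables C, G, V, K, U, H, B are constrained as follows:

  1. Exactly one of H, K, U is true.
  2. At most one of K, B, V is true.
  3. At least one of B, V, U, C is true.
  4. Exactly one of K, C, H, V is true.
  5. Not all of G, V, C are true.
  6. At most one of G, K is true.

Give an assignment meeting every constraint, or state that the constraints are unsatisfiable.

C = False, G = False, V = False, K = False, U = False, H = True, B = True

  (1) {H, K, U}: 1 true — exactly one ✓
  (2) {K, B, V}: 1 true — at most one ✓
  (3) {B, V, U, C}: 1 true — at least one ✓
  (4) {K, C, H, V}: 1 true — exactly one ✓
  (5) {G, V, C}: 0/3 true — not all ✓
  (6) {G, K}: 0 true — at most one ✓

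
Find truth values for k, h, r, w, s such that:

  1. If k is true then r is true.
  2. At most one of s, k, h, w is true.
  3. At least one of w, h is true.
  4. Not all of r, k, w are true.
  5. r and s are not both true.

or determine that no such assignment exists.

k=F, h=F, r=F, w=T, s=F

  (1) k=F ⇒ r: vacuous ✓
  (2) {s, k, h, w}: 1 true — at most one ✓
  (3) {w, h}: 1 true — at least one ✓
  (4) {r, k, w}: 1/3 true — not all ✓
  (5) r=F, s=F — not both ✓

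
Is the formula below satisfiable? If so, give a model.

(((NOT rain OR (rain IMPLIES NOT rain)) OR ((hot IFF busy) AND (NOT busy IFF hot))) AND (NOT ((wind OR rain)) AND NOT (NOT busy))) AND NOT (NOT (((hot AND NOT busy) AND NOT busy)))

UNSATISFIABLE

Case busy = True: the conjunct NOT (NOT (((hot AND NOT busy) AND NOT busy))) becomes NOT (NOT False) = False.
Case busy = False: the conjunct NOT (NOT busy) becomes NOT (NOT False) = False.
Both cases fail — unsatisfiable.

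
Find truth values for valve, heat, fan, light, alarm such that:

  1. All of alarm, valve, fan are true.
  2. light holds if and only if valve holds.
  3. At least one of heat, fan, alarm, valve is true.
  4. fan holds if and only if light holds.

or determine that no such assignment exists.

valve: True, heat: True, fan: True, light: True, alarm: True

  (1) {alarm, valve, fan}: all 3 true ✓
  (2) light=T, valve=T — same ✓
  (3) {heat, fan, alarm, valve}: 4 true — at least one ✓
  (4) fan=T, light=T — same ✓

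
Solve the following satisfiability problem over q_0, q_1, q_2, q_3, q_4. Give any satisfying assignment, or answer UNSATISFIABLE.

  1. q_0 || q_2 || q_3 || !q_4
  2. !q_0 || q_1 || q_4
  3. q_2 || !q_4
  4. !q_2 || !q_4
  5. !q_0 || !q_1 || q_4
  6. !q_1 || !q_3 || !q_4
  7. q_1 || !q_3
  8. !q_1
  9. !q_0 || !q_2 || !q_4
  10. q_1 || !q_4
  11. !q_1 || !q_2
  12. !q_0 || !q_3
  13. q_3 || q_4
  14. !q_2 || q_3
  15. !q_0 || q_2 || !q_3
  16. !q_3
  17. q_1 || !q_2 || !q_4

UNSATISFIABLE

Case q_1 = True:
  Clause (!q_1) is falsified — contradiction.
Case q_1 = False:
  (q_1 || !q_3) forces q_3 = False.
  (q_1 || !q_4) forces q_4 = False.
  Clause (q_3 || q_4) is falsified — contradiction.
Both cases fail, so the formula is unsatisfiable.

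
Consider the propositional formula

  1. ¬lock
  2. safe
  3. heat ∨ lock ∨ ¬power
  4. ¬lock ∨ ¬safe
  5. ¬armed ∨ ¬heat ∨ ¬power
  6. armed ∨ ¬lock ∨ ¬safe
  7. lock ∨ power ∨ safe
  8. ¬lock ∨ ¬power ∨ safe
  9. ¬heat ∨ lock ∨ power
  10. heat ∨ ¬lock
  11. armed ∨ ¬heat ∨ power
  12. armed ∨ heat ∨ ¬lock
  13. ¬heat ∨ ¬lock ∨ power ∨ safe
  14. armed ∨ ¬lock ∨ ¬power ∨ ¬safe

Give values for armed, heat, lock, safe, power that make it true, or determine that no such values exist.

Unit clause (¬lock) forces lock = False.
Unit clause (safe) forces safe = True.
Set armed = False.
Set heat = True.
  then (¬heat ∨ lock ∨ power) forces power = True.
All clauses satisfied.

armed=F, heat=T, lock=F, safe=T, power=T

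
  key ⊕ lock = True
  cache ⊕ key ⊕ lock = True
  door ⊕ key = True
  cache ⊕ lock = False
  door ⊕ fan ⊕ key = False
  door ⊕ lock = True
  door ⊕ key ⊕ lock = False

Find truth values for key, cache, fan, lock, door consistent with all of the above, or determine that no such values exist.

Adding constraints 1, 3, 6 mod 2: every variable appears an even number of times on the left, so the left side is 0.
But the right sides sum to 1 (mod 2). 0 ≠ 1 — the system is inconsistent.

The formula is unsatisfiable.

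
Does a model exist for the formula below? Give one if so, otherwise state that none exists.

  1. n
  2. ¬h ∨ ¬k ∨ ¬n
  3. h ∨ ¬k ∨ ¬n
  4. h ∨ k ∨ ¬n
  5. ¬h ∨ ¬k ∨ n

n=T; h=T; k=F

Unit clause (n) forces n = True.
Try h = False:
  (h ∨ ¬k ∨ ¬n) forces k = False.
  clause (h ∨ k ∨ ¬n) is falsified — backtrack.
So h = True.
  then (¬h ∨ ¬k ∨ ¬n) forces k = False.
Check each clause:
  (n): n holds.
  (¬h ∨ ¬k ∨ ¬n): ¬k holds.
  (h ∨ ¬k ∨ ¬n): h holds.
  (h ∨ k ∨ ¬n): h holds.
  (¬h ∨ ¬k ∨ n): ¬k holds.
All clauses satisfied.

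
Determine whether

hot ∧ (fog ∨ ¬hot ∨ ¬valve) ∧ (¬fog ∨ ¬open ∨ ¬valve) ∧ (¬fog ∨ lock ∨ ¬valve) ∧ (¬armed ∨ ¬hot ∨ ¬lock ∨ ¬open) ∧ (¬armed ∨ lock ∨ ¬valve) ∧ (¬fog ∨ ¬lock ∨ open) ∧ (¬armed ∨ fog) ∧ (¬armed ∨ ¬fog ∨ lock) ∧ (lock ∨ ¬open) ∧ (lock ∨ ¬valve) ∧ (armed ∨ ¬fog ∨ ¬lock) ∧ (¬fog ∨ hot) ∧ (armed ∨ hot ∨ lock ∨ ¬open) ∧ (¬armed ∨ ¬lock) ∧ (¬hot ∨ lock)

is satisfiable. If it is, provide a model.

Unit clause (hot) forces hot = True.
In (¬hot ∨ lock) only lock is left, so lock = True.
In (¬armed ∨ ¬lock) only ¬armed is left, so armed = False.
In (armed ∨ ¬fog ∨ ¬lock) only ¬fog is left, so fog = False.
In (fog ∨ ¬hot ∨ ¬valve) only ¬valve is left, so valve = False.
Set open = False.
All clauses satisfied.

armed = False, open = False, lock = True, hot = True, fog = False, valve = False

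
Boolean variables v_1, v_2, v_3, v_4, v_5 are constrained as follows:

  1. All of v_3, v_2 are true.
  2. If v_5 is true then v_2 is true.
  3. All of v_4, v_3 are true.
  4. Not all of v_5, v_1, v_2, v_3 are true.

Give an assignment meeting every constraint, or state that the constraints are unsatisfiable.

v_1 = True; v_2 = True; v_3 = True; v_4 = True; v_5 = False

  (1) {v_3, v_2}: all 2 true ✓
  (2) v_5=F ⇒ v_2: vacuous ✓
  (3) {v_4, v_3}: all 2 true ✓
  (4) {v_5, v_1, v_2, v_3}: 3/4 true — not all ✓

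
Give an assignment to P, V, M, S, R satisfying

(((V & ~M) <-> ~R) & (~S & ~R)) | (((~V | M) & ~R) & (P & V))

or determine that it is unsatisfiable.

P: True; V: True; M: True; S: False; R: False

  (((V & ~M) <-> ~R) & (~S & ~R)) | (((~V | M) & ~R) & (P & V)) = True
    ((V & ~M) <-> ~R) & (~S & ~R) = False
      (V & ~M) <-> ~R = False
        V & ~M = False
          ~M = False
        ~R = True
      ~S & ~R = True
        ~S = True
        ~R = True
    ((~V | M) & ~R) & (P & V) = True
      (~V | M) & ~R = True
        ~V | M = True
          ~V = False
        ~R = True
      P & V = True
The formula evaluates to True.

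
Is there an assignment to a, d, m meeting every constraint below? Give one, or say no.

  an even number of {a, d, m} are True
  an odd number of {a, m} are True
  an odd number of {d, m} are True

a = True, d = True, m = False

{a, d, m}: 2 true → even ✓
{a, m}: 1 true → odd ✓
{d, m}: 1 true → odd ✓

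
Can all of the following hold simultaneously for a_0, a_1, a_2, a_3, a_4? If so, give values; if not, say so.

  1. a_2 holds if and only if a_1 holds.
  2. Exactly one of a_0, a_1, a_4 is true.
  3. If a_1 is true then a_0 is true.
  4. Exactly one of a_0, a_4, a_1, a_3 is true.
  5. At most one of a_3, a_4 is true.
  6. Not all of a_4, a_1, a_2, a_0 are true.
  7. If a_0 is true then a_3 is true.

a_0: False, a_1: False, a_2: False, a_3: False, a_4: True

  (1) a_2=F, a_1=F — same ✓
  (2) {a_0, a_1, a_4}: 1 true — exactly one ✓
  (3) a_1=F ⇒ a_0: vacuous ✓
  (4) {a_0, a_4, a_1, a_3}: 1 true — exactly one ✓
  (5) {a_3, a_4}: 1 true — at most one ✓
  (6) {a_4, a_1, a_2, a_0}: 1/4 true — not all ✓
  (7) a_0=F ⇒ a_3: vacuous ✓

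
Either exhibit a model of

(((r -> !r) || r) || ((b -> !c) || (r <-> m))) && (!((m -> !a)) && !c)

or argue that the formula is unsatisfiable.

a: True, m: True, c: False, b: False, r: True

  ((r -> !r) || r) || ((b -> !c) || (r <-> m)) = True
    (r -> !r) || r = True
      r -> !r = False
        !r = False
    (b -> !c) || (r <-> m) = True
      b -> !c = True
        !c = True
      r <-> m = True
  !((m -> !a)) && !c = True
    !((m -> !a)) = True
      m -> !a = False
        !a = False
    !c = True
Both conjuncts True, so the formula holds.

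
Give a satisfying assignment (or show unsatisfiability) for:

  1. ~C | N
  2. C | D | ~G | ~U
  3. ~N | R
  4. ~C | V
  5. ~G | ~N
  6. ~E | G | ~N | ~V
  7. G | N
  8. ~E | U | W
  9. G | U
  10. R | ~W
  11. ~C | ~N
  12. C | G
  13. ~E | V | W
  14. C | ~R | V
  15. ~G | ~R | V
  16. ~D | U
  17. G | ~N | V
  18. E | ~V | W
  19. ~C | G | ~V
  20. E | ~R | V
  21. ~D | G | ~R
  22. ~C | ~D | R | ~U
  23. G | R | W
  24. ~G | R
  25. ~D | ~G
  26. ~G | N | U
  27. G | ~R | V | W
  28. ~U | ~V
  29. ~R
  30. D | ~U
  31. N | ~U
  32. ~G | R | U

Case R = True:
  Clause (~R) is falsified — contradiction.
Case R = False:
  (~N | R) forces N = False.
  (~C | N) forces C = False.
  (G | N) forces G = True.
  Clause (~G | R) is falsified — contradiction.
Both cases fail, so the formula is unsatisfiable.

Unsatisfiable — no assignment works.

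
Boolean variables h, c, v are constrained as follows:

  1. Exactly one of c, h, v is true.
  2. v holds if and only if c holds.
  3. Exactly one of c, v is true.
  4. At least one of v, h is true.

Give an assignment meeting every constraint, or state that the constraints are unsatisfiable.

The formula is unsatisfiable.

Case v = True:
  (1) with v=T forces c = False.
  Constraint (2) is violated (v=T, c=F) — contradiction.
Case v = False:
  (2) with v=F forces c = False.
  Constraint (3) is violated (c=F, v=F) — contradiction.
Both cases fail — unsatisfiable.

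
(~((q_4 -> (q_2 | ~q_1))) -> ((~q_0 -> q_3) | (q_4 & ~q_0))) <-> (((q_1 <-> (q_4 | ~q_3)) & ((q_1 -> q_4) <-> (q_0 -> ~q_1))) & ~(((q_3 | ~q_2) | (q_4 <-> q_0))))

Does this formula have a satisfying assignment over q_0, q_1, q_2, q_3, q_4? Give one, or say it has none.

q_0=T; q_1=T; q_2=T; q_3=F; q_4=F

  (~((q_4 -> (q_2 | ~q_1))) -> ((~q_0 -> q_3) | (q_4 & ~q_0))) <-> (((q_1 <-> (q_4 | ~q_3)) & ((q_1 -> q_4) <-> (q_0 -> ~q_1))) & ~(((q_3 | ~q_2) | (q_4 <-> q_0)))) = True
    ~((q_4 -> (q_2 | ~q_1))) -> ((~q_0 -> q_3) | (q_4 & ~q_0)) = True
      ~((q_4 -> (q_2 | ~q_1))) = False
        q_4 -> (q_2 | ~q_1) = True
          q_2 | ~q_1 = True
            ~q_1 = False
      (~q_0 -> q_3) | (q_4 & ~q_0) = True
        ~q_0 -> q_3 = True
          ~q_0 = False
        q_4 & ~q_0 = False
          ~q_0 = False
    ((q_1 <-> (q_4 | ~q_3)) & ((q_1 -> q_4) <-> (q_0 -> ~q_1))) & ~(((q_3 | ~q_2) | (q_4 <-> q_0))) = True
      (q_1 <-> (q_4 | ~q_3)) & ((q_1 -> q_4) <-> (q_0 -> ~q_1)) = True
        q_1 <-> (q_4 | ~q_3) = True
          q_4 | ~q_3 = True
            ~q_3 = True
        (q_1 -> q_4) <-> (q_0 -> ~q_1) = True
          q_1 -> q_4 = False
          q_0 -> ~q_1 = False
            ~q_1 = False
      ~(((q_3 | ~q_2) | (q_4 <-> q_0))) = True
        (q_3 | ~q_2) | (q_4 <-> q_0) = False
          q_3 | ~q_2 = False
            ~q_2 = False
          q_4 <-> q_0 = False
The formula evaluates to True.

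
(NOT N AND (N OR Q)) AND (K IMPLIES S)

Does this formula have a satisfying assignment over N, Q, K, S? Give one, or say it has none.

N=F, Q=T, K=T, S=T

  NOT N AND (N OR Q) = True
    NOT N = True
    N OR Q = True
  K IMPLIES S = True
Both conjuncts True, so the formula holds.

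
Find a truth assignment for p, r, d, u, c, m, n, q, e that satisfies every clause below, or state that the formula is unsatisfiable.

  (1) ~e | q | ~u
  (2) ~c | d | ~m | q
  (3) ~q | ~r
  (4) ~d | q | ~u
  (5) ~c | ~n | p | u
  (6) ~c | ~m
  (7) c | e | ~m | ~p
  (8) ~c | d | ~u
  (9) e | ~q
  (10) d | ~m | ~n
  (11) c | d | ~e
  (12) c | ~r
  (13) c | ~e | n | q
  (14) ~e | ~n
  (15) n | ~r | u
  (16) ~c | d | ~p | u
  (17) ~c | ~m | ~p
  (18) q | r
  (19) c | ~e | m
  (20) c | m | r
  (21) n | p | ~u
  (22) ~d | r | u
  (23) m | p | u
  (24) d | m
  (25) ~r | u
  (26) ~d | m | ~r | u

p = True, r = False, d = True, u = True, c = False, m = True, n = False, q = True, e = True

Set p = True.
Set r = False.
  then (q | r) forces q = True.
  then (e | ~q) forces e = True.
  then (~e | ~n) forces n = False.
Try d = False:
  (c | d | ~e) forces c = True.
  (~c | ~m) forces m = False.
  clause (d | m) is falsified — backtrack.
So d = True.
  then (~d | r | u) forces u = True.
Set c = False.
  then (c | ~e | m) forces m = True.
All clauses satisfied.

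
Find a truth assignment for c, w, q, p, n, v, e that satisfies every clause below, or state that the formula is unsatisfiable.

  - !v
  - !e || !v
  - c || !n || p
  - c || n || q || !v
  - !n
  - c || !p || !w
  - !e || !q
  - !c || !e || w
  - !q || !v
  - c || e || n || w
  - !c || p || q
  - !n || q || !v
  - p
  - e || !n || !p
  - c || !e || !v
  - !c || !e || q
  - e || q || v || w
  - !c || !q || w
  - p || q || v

Unit clause (!v) forces v = False.
Unit clause (!n) forces n = False.
Unit clause (p) forces p = True.
Set c = False.
  then (c || !p || !w) forces w = False.
  then (c || e || n || w) forces e = True.
  then (!e || !q) forces q = False.
All clauses satisfied.

c: False; w: False; q: False; p: True; n: False; v: False; e: True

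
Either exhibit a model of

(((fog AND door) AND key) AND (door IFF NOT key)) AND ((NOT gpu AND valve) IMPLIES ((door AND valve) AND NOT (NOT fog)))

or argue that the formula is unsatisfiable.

Case door = True: the formula simplifies to ((fog AND key) AND NOT key) AND ((NOT gpu AND valve) IMPLIES (valve AND NOT (NOT fog))).
  key = True: the conjunct NOT key is False.
  key = False: the conjunct key is False.
Case door = False: the conjunct door is False.
Both cases fail — unsatisfiable.

No satisfying assignment exists.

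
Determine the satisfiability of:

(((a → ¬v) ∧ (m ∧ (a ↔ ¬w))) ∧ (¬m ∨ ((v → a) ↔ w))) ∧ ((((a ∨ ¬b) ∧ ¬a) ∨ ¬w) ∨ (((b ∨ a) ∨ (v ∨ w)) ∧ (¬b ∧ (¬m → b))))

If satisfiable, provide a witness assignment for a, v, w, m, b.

a = False, v = False, w = True, m = True, b = False

  ((a → ¬v) ∧ (m ∧ (a ↔ ¬w))) ∧ (¬m ∨ ((v → a) ↔ w)) = True
    (a → ¬v) ∧ (m ∧ (a ↔ ¬w)) = True
      a → ¬v = True
        ¬v = True
      m ∧ (a ↔ ¬w) = True
        a ↔ ¬w = True
          ¬w = False
    ¬m ∨ ((v → a) ↔ w) = True
      ¬m = False
      (v → a) ↔ w = True
        v → a = True
  (((a ∨ ¬b) ∧ ¬a) ∨ ¬w) ∨ (((b ∨ a) ∨ (v ∨ w)) ∧ (¬b ∧ (¬m → b))) = True
    ((a ∨ ¬b) ∧ ¬a) ∨ ¬w = True
      (a ∨ ¬b) ∧ ¬a = True
        a ∨ ¬b = True
          ¬b = True
        ¬a = True
      ¬w = False
    ((b ∨ a) ∨ (v ∨ w)) ∧ (¬b ∧ (¬m → b)) = True
      (b ∨ a) ∨ (v ∨ w) = True
        b ∨ a = False
        v ∨ w = True
      ¬b ∧ (¬m → b) = True
        ¬b = True
        ¬m → b = True
          ¬m = False
Both conjuncts True, so the formula holds.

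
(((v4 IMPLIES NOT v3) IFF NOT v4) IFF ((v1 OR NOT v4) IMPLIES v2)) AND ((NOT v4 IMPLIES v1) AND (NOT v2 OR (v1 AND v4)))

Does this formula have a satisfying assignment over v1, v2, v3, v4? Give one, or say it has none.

v1: True, v2: True, v3: True, v4: True

  ((v4 IMPLIES NOT v3) IFF NOT v4) IFF ((v1 OR NOT v4) IMPLIES v2) = True
    (v4 IMPLIES NOT v3) IFF NOT v4 = True
      v4 IMPLIES NOT v3 = False
        NOT v3 = False
      NOT v4 = False
    (v1 OR NOT v4) IMPLIES v2 = True
      v1 OR NOT v4 = True
        NOT v4 = False
  (NOT v4 IMPLIES v1) AND (NOT v2 OR (v1 AND v4)) = True
    NOT v4 IMPLIES v1 = True
      NOT v4 = False
    NOT v2 OR (v1 AND v4) = True
      NOT v2 = False
      v1 AND v4 = True
Both conjuncts True, so the formula holds.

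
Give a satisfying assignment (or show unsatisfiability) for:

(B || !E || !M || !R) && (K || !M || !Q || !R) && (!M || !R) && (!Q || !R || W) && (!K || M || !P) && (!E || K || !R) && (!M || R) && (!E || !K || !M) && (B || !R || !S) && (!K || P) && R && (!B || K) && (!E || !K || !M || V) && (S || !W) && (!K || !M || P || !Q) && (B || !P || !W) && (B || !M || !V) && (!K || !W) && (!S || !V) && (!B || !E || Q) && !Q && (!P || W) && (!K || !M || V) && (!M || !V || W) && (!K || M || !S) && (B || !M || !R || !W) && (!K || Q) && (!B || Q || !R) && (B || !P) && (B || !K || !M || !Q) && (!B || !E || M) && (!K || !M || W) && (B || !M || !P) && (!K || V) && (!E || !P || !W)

Unit clause (R) forces R = True.
Unit clause (!Q) forces Q = False.
In (!K || Q) only !K is left, so K = False.
In (!B || Q || !R) only !B is left, so B = False.
In (B || !P) only !P is left, so P = False.
In (!M || !R) only !M is left, so M = False.
In (!E || K || !R) only !E is left, so E = False.
In (B || !R || !S) only !S is left, so S = False.
In (S || !W) only !W is left, so W = False.
Set V = True.
All clauses satisfied.

W=F, S=F, V=T, K=F, M=F, Q=F, P=F, E=F, R=T, B=F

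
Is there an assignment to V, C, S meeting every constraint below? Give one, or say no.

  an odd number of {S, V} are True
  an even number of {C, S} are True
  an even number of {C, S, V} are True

V=F, C=T, S=T

{S, V}: 1 true → odd ✓
{C, S}: 2 true → even ✓
{C, S, V}: 2 true → even ✓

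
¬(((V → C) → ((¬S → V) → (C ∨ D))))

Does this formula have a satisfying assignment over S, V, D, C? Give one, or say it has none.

S = True; V = False; D = False; C = False

  ¬(((V → C) → ((¬S → V) → (C ∨ D)))) = True
    (V → C) → ((¬S → V) → (C ∨ D)) = False
      V → C = True
      (¬S → V) → (C ∨ D) = False
        ¬S → V = True
          ¬S = False
        C ∨ D = False
The formula evaluates to True.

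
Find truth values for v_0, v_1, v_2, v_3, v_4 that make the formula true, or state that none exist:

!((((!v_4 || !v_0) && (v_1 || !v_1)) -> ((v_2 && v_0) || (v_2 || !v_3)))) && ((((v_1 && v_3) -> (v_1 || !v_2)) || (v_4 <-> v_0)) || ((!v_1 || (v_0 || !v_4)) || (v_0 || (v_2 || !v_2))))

v_0 = False, v_1 = True, v_2 = False, v_3 = True, v_4 = True

  !((((!v_4 || !v_0) && (v_1 || !v_1)) -> ((v_2 && v_0) || (v_2 || !v_3)))) = True
    ((!v_4 || !v_0) && (v_1 || !v_1)) -> ((v_2 && v_0) || (v_2 || !v_3)) = False
      (!v_4 || !v_0) && (v_1 || !v_1) = True
        !v_4 || !v_0 = True
          !v_4 = False
          !v_0 = True
        v_1 || !v_1 = True
          !v_1 = False
      (v_2 && v_0) || (v_2 || !v_3) = False
        v_2 && v_0 = False
        v_2 || !v_3 = False
          !v_3 = False
  (((v_1 && v_3) -> (v_1 || !v_2)) || (v_4 <-> v_0)) || ((!v_1 || (v_0 || !v_4)) || (v_0 || (v_2 || !v_2))) = True
    ((v_1 && v_3) -> (v_1 || !v_2)) || (v_4 <-> v_0) = True
      (v_1 && v_3) -> (v_1 || !v_2) = True
        v_1 && v_3 = True
        v_1 || !v_2 = True
          !v_2 = True
      v_4 <-> v_0 = False
    (!v_1 || (v_0 || !v_4)) || (v_0 || (v_2 || !v_2)) = True
      !v_1 || (v_0 || !v_4) = False
        !v_1 = False
        v_0 || !v_4 = False
          !v_4 = False
      v_0 || (v_2 || !v_2) = True
        v_2 || !v_2 = True
          !v_2 = True
Both conjuncts True, so the formula holds.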